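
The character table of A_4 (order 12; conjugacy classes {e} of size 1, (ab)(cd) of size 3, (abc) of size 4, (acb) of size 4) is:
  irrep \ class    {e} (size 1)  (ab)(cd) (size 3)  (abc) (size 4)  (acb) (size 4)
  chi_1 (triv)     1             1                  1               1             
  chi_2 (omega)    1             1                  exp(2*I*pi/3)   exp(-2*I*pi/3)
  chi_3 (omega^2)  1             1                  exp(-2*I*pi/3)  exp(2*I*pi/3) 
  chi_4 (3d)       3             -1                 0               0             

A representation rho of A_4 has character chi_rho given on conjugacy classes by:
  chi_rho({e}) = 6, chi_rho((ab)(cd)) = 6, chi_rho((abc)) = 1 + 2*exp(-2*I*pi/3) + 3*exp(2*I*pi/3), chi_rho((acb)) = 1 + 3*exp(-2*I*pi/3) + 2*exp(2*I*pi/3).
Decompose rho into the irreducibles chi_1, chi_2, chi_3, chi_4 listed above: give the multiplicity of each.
Multiplicities: chi_1: 1, chi_2: 3, chi_3: 2, chi_4: 0.

Reasoning: Use <chi_rho, chi> = (1/|G|) sum_C |C| * chi_rho(C) * conj(chi(C)) with |G| = 12 for each irreducible chi in the table:
  <chi_rho, chi_1> = (1/12)[1*(6)*conj(1) + 3*(6)*conj(1) + 4*(1 + 2*exp(-2*I*pi/3) + 3*exp(2*I*pi/3))*conj(1) + 4*(1 + 3*exp(-2*I*pi/3) + 2*exp(2*I*pi/3))*conj(1)]
      = (1/12)[(6) + (18) + (4 + 8*exp(-2*I*pi/3) + 12*exp(2*I*pi/3)) + (4 + 12*exp(-2*I*pi/3) + 8*exp(2*I*pi/3))] = 12/12 = 1
  <chi_rho, chi_2> = (1/12)[1*(6)*conj(1) + 3*(6)*conj(1) + 4*(1 + 2*exp(-2*I*pi/3) + 3*exp(2*I*pi/3))*conj(exp(2*I*pi/3)) + 4*(1 + 3*exp(-2*I*pi/3) + 2*exp(2*I*pi/3))*conj(exp(-2*I*pi/3))]
      = (1/12)[(6) + (18) + (12 + 4*exp(-2*I*pi/3) + 8*exp(2*I*pi/3)) + (12 + 8*exp(-2*I*pi/3) + 4*exp(2*I*pi/3))] = 36/12 = 3
  <chi_rho, chi_3> = (1/12)[1*(6)*conj(1) + 3*(6)*conj(1) + 4*(1 + 2*exp(-2*I*pi/3) + 3*exp(2*I*pi/3))*conj(exp(-2*I*pi/3)) + 4*(1 + 3*exp(-2*I*pi/3) + 2*exp(2*I*pi/3))*conj(exp(2*I*pi/3))]
      = (1/12)[(6) + (18) + (8 + 12*exp(-2*I*pi/3) + 4*exp(2*I*pi/3)) + (8 + 4*exp(-2*I*pi/3) + 12*exp(2*I*pi/3))] = 24/12 = 2
  <chi_rho, chi_4> = (1/12)[1*(6)*conj(3) + 3*(6)*conj(-1) + 4*(1 + 2*exp(-2*I*pi/3) + 3*exp(2*I*pi/3))*conj(0) + 4*(1 + 3*exp(-2*I*pi/3) + 2*exp(2*I*pi/3))*conj(0)]
      = (1/12)[(18) + (-18) + (0) + (0)] = 0/12 = 0
(Exp terms are combined using exp(i*s)*conj(exp(i*t)) = exp(i*(s-t)), and sums of them are collapsed using the identity that for every m > 1 the m distinct m-th roots of unity sum to 0, e.g. 1 + exp(2*I*pi/3) + exp(-2*I*pi/3) = 0.)
Dimension check: dim(rho) = sum (mult * dim) = 1*1 + 3*1 + 2*1 + 0*3 = 6 = chi_rho(e) = 6.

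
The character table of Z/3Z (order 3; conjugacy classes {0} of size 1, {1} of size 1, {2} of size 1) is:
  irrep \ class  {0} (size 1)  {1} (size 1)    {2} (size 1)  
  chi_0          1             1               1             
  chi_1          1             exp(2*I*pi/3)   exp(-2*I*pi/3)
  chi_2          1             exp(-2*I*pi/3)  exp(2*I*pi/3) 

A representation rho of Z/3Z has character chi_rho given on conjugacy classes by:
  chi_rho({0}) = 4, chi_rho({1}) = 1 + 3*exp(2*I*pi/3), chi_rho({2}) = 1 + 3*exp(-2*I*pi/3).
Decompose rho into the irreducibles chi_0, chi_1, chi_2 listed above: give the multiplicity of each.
Multiplicities: chi_0: 1, chi_1: 3, chi_2: 0.

Argument: Use <chi_rho, chi> = (1/|G|) sum_C |C| * chi_rho(C) * conj(chi(C)) with |G| = 3 for each irreducible chi in the table:
  <chi_rho, chi_0> = (1/3)[1*(4)*conj(1) + 1*(1 + 3*exp(2*I*pi/3))*conj(1) + 1*(1 + 3*exp(-2*I*pi/3))*conj(1)]
      = (1/3)[(4) + (1 + 3*exp(2*I*pi/3)) + (1 + 3*exp(-2*I*pi/3))] = 3/3 = 1
  <chi_rho, chi_1> = (1/3)[1*(4)*conj(1) + 1*(1 + 3*exp(2*I*pi/3))*conj(exp(2*I*pi/3)) + 1*(1 + 3*exp(-2*I*pi/3))*conj(exp(-2*I*pi/3))]
      = (1/3)[(4) + (3 + exp(-2*I*pi/3)) + (3 + exp(2*I*pi/3))] = 9/3 = 3
  <chi_rho, chi_2> = (1/3)[1*(4)*conj(1) + 1*(1 + 3*exp(2*I*pi/3))*conj(exp(-2*I*pi/3)) + 1*(1 + 3*exp(-2*I*pi/3))*conj(exp(2*I*pi/3))]
      = (1/3)[(4) + (3*exp(-2*I*pi/3) + exp(2*I*pi/3)) + (exp(-2*I*pi/3) + 3*exp(2*I*pi/3))] = 0/3 = 0
(Exp terms are combined using exp(i*s)*conj(exp(i*t)) = exp(i*(s-t)), and sums of them are collapsed using the identity that for every m > 1 the m distinct m-th roots of unity sum to 0, e.g. 1 + exp(2*I*pi/3) + exp(-2*I*pi/3) = 0.)
Dimension check: dim(rho) = sum (mult * dim) = 1*1 + 3*1 + 0*1 = 4 = chi_rho(e) = 4.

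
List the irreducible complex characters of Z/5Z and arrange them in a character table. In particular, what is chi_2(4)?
Character table of Z/5Z (irreps indexed chi_0,...,chi_4 with chi_k(m) = zeta_5^(k*m), zeta_5 = exp(2*pi*i/5)):
  irrep \ class  {0} (size 1)  {1} (size 1)    {2} (size 1)    {3} (size 1)    {4} (size 1)  
  chi_0          1             1               1               1               1             
  chi_1          1             exp(2*I*pi/5)   exp(4*I*pi/5)   exp(-4*I*pi/5)  exp(-2*I*pi/5)
  chi_2          1             exp(4*I*pi/5)   exp(-2*I*pi/5)  exp(2*I*pi/5)   exp(-4*I*pi/5)
  chi_3          1             exp(-4*I*pi/5)  exp(2*I*pi/5)   exp(-2*I*pi/5)  exp(4*I*pi/5) 
  chi_4          1             exp(-2*I*pi/5)  exp(-4*I*pi/5)  exp(4*I*pi/5)   exp(2*I*pi/5) 

Spot check: chi_2(4) = zeta_5^(2*4) = zeta_5^8 = exp(-4*I*pi/5).

Proof sketch: Z/5Z is abelian, so all 5 irreducible complex representations are 1-dimensional. They are given by chi_k(m) = zeta_5^(k*m) for k = 0,...,4. Row orthogonality: sum_m chi_k(m) conj(chi_l(m)) = 5 * [k = l].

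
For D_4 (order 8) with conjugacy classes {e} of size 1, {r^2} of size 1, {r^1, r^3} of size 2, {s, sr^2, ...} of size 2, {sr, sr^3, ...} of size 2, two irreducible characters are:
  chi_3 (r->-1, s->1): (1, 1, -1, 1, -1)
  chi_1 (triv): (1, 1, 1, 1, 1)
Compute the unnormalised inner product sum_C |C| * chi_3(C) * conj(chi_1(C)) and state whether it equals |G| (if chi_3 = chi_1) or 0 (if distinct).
Sum = 0; so <chi_3, chi_1> = 0 (distinct irreducibles are orthogonal).

Explanation: Compute term by term over conjugacy classes (|C| * chi_3(C) * conj(chi_1(C))):
  1*(1)*conj(1) + 1*(1)*conj(1) + 2*(-1)*conj(1) + 2*(1)*conj(1) + 2*(-1)*conj(1)
  = (1) + (1) + (-2) + (2) + (-2)
  = 0.
Dividing by |G| = 8 gives 0/8 = 0, matching the row-orthogonality relation <chi_3, chi_1> = [chi_3 = chi_1].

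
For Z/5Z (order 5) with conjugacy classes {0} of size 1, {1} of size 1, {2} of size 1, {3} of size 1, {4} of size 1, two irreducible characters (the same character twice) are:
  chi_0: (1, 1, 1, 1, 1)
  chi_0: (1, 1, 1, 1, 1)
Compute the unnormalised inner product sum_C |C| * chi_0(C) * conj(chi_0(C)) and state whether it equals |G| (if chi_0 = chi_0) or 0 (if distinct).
Sum = 5 = |G| = 5; so <chi_0, chi_0> = 1 (norm-1 confirms irreducibility).

Why: Compute term by term over conjugacy classes (|C| * chi_0(C) * conj(chi_0(C))):
  1*(1)*conj(1) + 1*(1)*conj(1) + 1*(1)*conj(1) + 1*(1)*conj(1) + 1*(1)*conj(1)
  = (1) + (1) + (1) + (1) + (1)
  = 5.
(Exp terms are combined using exp(i*s)*conj(exp(i*t)) = exp(i*(s-t)), and sums of them are collapsed using the identity that for every m > 1 the m distinct m-th roots of unity sum to 0, e.g. 1 + exp(2*I*pi/3) + exp(-2*I*pi/3) = 0.)
Dividing by |G| = 5 gives 5/5 = 1, matching the row-orthogonality relation <chi_0, chi_0> = [chi_0 = chi_0].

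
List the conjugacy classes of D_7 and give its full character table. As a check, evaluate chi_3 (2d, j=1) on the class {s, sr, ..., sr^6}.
Conjugacy classes: {e} of size 1, {r^1, r^6} of size 2, {r^2, r^5} of size 2, {r^3, r^4} of size 2, {s, sr, ..., sr^6} of size 7.
Character table:
  irrep \ class              {e} (size 1)  {r^1, r^6} (size 2)  {r^2, r^5} (size 2)  {r^3, r^4} (size 2)  {s, sr, ..., sr^6} (size 7)
  chi_1 (triv)               1             1                    1                    1                    1                          
  chi_2 (sign: r->1, s->-1)  1             1                    1                    1                    -1                         
  chi_3 (2d, j=1)            2             2*cos(2*pi/7)        -2*cos(3*pi/7)       -2*cos(pi/7)         0                          
  chi_4 (2d, j=2)            2             -2*cos(3*pi/7)       -2*cos(pi/7)         2*cos(2*pi/7)        0                          
  chi_5 (2d, j=3)            2             -2*cos(pi/7)         2*cos(2*pi/7)        -2*cos(3*pi/7)       0                          

Spot check: chi_3 (2d, j=1) on {s, sr, ..., sr^6} = 0.

Why: D_7 has order 2*7 = 14 with 5 conjugacy classes, hence 5 irreducibles. Sum of squared dims 1 + 1 + 4 + 4 + 4 = 14 = |G|. Linear characters come from the abelianisation; the 2-dimensional irreps have character r^k -> 2*cos(2*pi*j*k/7), reflections -> 0.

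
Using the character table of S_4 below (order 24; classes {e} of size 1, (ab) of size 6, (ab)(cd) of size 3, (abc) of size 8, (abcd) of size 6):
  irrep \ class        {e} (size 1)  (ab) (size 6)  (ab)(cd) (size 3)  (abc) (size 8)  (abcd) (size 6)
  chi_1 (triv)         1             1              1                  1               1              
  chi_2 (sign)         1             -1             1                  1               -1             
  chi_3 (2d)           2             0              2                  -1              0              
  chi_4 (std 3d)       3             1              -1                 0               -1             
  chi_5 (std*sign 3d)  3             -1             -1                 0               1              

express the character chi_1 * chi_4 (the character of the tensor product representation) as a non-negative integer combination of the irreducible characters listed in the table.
chi_1 tensor chi_4 = chi_4 (all other irreducibles have multiplicity 0).

Argument: The character of a tensor product is the pointwise product (chi_1 * chi_4)(C) = chi_1(C) * chi_4(C):
  {e}: (1)*(3), (ab): (1)*(1), (ab)(cd): (1)*(-1), (abc): (1)*(0), (abcd): (1)*(-1)
so (chi_1 * chi_4) takes values
  {e} -> 3, (ab) -> 1, (ab)(cd) -> -1, (abc) -> 0, (abcd) -> -1.
Now take the inner product of this character with each irreducible chi from the table, <chi_1*chi_4, chi> = (1/24) sum_C |C| (chi_1*chi_4)(C) conj(chi(C)):
  <chi_1*chi_4, chi_1> = (1/24)[1*(3)*conj(1) + 6*(1)*conj(1) + 3*(-1)*conj(1) + 8*(0)*conj(1) + 6*(-1)*conj(1)]
      = (1/24)[(3) + (6) + (-3) + (0) + (-6)] = 0/24 = 0
  <chi_1*chi_4, chi_2> = (1/24)[1*(3)*conj(1) + 6*(1)*conj(-1) + 3*(-1)*conj(1) + 8*(0)*conj(1) + 6*(-1)*conj(-1)]
      = (1/24)[(3) + (-6) + (-3) + (0) + (6)] = 0/24 = 0
  <chi_1*chi_4, chi_3> = (1/24)[1*(3)*conj(2) + 6*(1)*conj(0) + 3*(-1)*conj(2) + 8*(0)*conj(-1) + 6*(-1)*conj(0)]
      = (1/24)[(6) + (0) + (-6) + (0) + (0)] = 0/24 = 0
  <chi_1*chi_4, chi_4> = (1/24)[1*(3)*conj(3) + 6*(1)*conj(1) + 3*(-1)*conj(-1) + 8*(0)*conj(0) + 6*(-1)*conj(-1)]
      = (1/24)[(9) + (6) + (3) + (0) + (6)] = 24/24 = 1
  <chi_1*chi_4, chi_5> = (1/24)[1*(3)*conj(3) + 6*(1)*conj(-1) + 3*(-1)*conj(-1) + 8*(0)*conj(0) + 6*(-1)*conj(1)]
      = (1/24)[(9) + (-6) + (3) + (0) + (-6)] = 0/24 = 0
Hence the multiplicities are chi_4: 1. Dimension check: dim(chi_1)*dim(chi_4) = 1*3 = 3 and sum (mult * dim) = 1*3 = 3.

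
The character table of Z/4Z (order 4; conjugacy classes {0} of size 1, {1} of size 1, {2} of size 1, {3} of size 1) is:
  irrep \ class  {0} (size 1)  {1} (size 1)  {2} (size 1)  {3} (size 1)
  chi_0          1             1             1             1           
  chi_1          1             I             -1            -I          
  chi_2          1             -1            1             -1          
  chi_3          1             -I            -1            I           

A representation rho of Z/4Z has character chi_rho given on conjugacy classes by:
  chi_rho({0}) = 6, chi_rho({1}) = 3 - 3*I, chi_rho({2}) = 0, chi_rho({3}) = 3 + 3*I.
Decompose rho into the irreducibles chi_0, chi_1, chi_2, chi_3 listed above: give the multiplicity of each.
Multiplicities: chi_0: 3, chi_1: 0, chi_2: 0, chi_3: 3.

Argument: Use <chi_rho, chi> = (1/|G|) sum_C |C| * chi_rho(C) * conj(chi(C)) with |G| = 4 for each irreducible chi in the table:
  <chi_rho, chi_0> = (1/4)[1*(6)*conj(1) + 1*(3 - 3*I)*conj(1) + 1*(0)*conj(1) + 1*(3 + 3*I)*conj(1)]
      = (1/4)[(6) + (3 - 3*I) + (0) + (3 + 3*I)] = 12/4 = 3
  <chi_rho, chi_1> = (1/4)[1*(6)*conj(1) + 1*(3 - 3*I)*conj(I) + 1*(0)*conj(-1) + 1*(3 + 3*I)*conj(-I)]
      = (1/4)[(6) + (-3 - 3*I) + (0) + (-3 + 3*I)] = 0/4 = 0
  <chi_rho, chi_2> = (1/4)[1*(6)*conj(1) + 1*(3 - 3*I)*conj(-1) + 1*(0)*conj(1) + 1*(3 + 3*I)*conj(-1)]
      = (1/4)[(6) + (-3 + 3*I) + (0) + (-3 - 3*I)] = 0/4 = 0
  <chi_rho, chi_3> = (1/4)[1*(6)*conj(1) + 1*(3 - 3*I)*conj(-I) + 1*(0)*conj(-1) + 1*(3 + 3*I)*conj(I)]
      = (1/4)[(6) + (3 + 3*I) + (0) + (3 - 3*I)] = 12/4 = 3
(Exp terms are combined using exp(i*s)*conj(exp(i*t)) = exp(i*(s-t)), and sums of them are collapsed using the identity that for every m > 1 the m distinct m-th roots of unity sum to 0, e.g. 1 + exp(2*I*pi/3) + exp(-2*I*pi/3) = 0.)
Dimension check: dim(rho) = sum (mult * dim) = 3*1 + 0*1 + 0*1 + 3*1 = 6 = chi_rho(e) = 6.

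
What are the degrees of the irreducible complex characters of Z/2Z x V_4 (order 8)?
Dimensions: 1, 1, 1, 1, 1, 1, 1, 1

There are 8 irreducibles (= number of conjugacy classes). Their dimensions d_i satisfy sum d_i^2 = |G| = 8: 1 + 1 + 1 + 1 + 1 + 1 + 1 + 1 = 8. (For the product with Z/2Z: each of the 2 1-dim characters of Z/2Z tensors with each irrep of V_4, giving 2 copies of each V_4-dimension.)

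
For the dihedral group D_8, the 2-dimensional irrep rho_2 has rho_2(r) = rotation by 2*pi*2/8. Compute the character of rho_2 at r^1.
chi_{rho_2}(r^1) = 2*cos(2*pi*2*1/8) = 0

Proof sketch: rho_2(r^1) is rotation by angle 2*pi*2*1/8, whose trace is 2*cos(2*pi*2*1/8) = 0.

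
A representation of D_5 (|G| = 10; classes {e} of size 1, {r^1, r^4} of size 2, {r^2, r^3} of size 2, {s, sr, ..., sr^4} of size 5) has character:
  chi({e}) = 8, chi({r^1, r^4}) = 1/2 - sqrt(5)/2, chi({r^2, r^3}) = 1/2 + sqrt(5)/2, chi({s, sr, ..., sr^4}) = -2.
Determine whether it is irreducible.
Not irreducible (reducible): <chi, chi> = 9 > 1.

Details: <chi, chi> = (1/|G|) sum_C |C| * |chi(C)|^2 = (1/10)[1*|8|^2 + 2*|1/2 - sqrt(5)/2|^2 + 2*|1/2 + sqrt(5)/2|^2 + 5*|-2|^2]
  = (1/10)[(64) + (3 - sqrt(5)) + (sqrt(5) + 3) + (20)] = 90/10 = 9.
A character is irreducible iff <chi, chi> = 1, so this representation is reducible.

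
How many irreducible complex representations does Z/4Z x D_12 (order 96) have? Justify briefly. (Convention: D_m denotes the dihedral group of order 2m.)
36

Solution. The number of irreducible complex representations of a finite group equals its number of conjugacy classes. For a direct product, #classes(G x H) = #classes(G) * #classes(H). Z/4Z has 4 classes (abelian), D_12 has 9 classes, so 4 * 9 = 36, so Z/4Z x D_12 (order 96) has exactly 36 irreducible complex representations.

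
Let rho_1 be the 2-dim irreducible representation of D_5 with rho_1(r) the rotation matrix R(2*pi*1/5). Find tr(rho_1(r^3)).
chi_{rho_1}(r^3) = 2*cos(2*pi*1*3/5) = -sqrt(5)/2 - 1/2

Argument: rho_1(r^3) is rotation by angle 2*pi*1*3/5, whose trace is 2*cos(2*pi*1*3/5) = -sqrt(5)/2 - 1/2.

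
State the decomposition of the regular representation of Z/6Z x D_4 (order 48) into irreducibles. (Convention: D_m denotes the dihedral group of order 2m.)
Each irreducible V_i of dimension d_i appears with multiplicity d_i, i.e. rho_reg = (direct sum over all irreducibles V_i) d_i V_i. The irreducible dimensions for Z/6Z x D_4 are 1, 1, 1, 1, 1, 1, 1, 1, 1, 1, 1, 1, 1, 1, 1, 1, 1, 1, 1, 1, 1, 1, 1, 1, 2, 2, 2, 2, 2, 2: 24 irreducibles of dimension 1, each with multiplicity 1; 6 irreducibles of dimension 2, each with multiplicity 2. Total dimension 24*1*1 + 6*2*2 = 48 = |G|.

Solution. General theorem: in the regular representation of a finite group G, each irreducible appears with multiplicity equal to its dimension. Check: dim(rho_reg) = sum d_i^2 = 1 + 1 + 1 + 1 + 1 + 1 + 1 + 1 + 1 + 1 + 1 + 1 + 1 + 1 + 1 + 1 + 1 + 1 + 1 + 1 + 1 + 1 + 1 + 1 + 4 + 4 + 4 + 4 + 4 + 4 = 48 = |G|.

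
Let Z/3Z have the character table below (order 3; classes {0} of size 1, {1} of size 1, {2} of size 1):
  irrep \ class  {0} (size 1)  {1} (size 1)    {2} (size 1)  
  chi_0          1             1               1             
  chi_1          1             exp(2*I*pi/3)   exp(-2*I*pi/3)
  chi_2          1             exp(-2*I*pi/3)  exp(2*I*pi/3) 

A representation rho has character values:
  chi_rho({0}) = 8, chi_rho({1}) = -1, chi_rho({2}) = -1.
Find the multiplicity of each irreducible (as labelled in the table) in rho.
Multiplicities: chi_0: 2, chi_1: 3, chi_2: 3.

Argument: Use <chi_rho, chi> = (1/|G|) sum_C |C| * chi_rho(C) * conj(chi(C)) with |G| = 3 for each irreducible chi in the table:
  <chi_rho, chi_0> = (1/3)[1*(8)*conj(1) + 1*(-1)*conj(1) + 1*(-1)*conj(1)]
      = (1/3)[(8) + (-1) + (-1)] = 6/3 = 2
  <chi_rho, chi_1> = (1/3)[1*(8)*conj(1) + 1*(-1)*conj(exp(2*I*pi/3)) + 1*(-1)*conj(exp(-2*I*pi/3))]
      = (1/3)[(8) + (3 + 2*exp(-2*I*pi/3) + 3*exp(2*I*pi/3)) + (3 + 3*exp(-2*I*pi/3) + 2*exp(2*I*pi/3))] = 9/3 = 3
  <chi_rho, chi_2> = (1/3)[1*(8)*conj(1) + 1*(-1)*conj(exp(-2*I*pi/3)) + 1*(-1)*conj(exp(2*I*pi/3))]
      = (1/3)[(8) + (3 + 3*exp(-2*I*pi/3) + 2*exp(2*I*pi/3)) + (3 + 2*exp(-2*I*pi/3) + 3*exp(2*I*pi/3))] = 9/3 = 3
(Exp terms are combined using exp(i*s)*conj(exp(i*t)) = exp(i*(s-t)), and sums of them are collapsed using the identity that for every m > 1 the m distinct m-th roots of unity sum to 0, e.g. 1 + exp(2*I*pi/3) + exp(-2*I*pi/3) = 0.)
Dimension check: dim(rho) = sum (mult * dim) = 2*1 + 3*1 + 3*1 = 8 = chi_rho(e) = 8.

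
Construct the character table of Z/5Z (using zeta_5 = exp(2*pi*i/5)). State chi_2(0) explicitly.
Character table of Z/5Z (irreps indexed chi_0,...,chi_4 with chi_k(m) = zeta_5^(k*m), zeta_5 = exp(2*pi*i/5)):
  irrep \ class  {0} (size 1)  {1} (size 1)    {2} (size 1)    {3} (size 1)    {4} (size 1)  
  chi_0          1             1               1               1               1             
  chi_1          1             exp(2*I*pi/5)   exp(4*I*pi/5)   exp(-4*I*pi/5)  exp(-2*I*pi/5)
  chi_2          1             exp(4*I*pi/5)   exp(-2*I*pi/5)  exp(2*I*pi/5)   exp(-4*I*pi/5)
  chi_3          1             exp(-4*I*pi/5)  exp(2*I*pi/5)   exp(-2*I*pi/5)  exp(4*I*pi/5) 
  chi_4          1             exp(-2*I*pi/5)  exp(-4*I*pi/5)  exp(4*I*pi/5)   exp(2*I*pi/5) 

Spot check: chi_2(0) = zeta_5^(2*0) = zeta_5^0 = 1.

Justification: Z/5Z is abelian, so all 5 irreducible complex representations are 1-dimensional. They are given by chi_k(m) = zeta_5^(k*m) for k = 0,...,4. Row orthogonality: sum_m chi_k(m) conj(chi_l(m)) = 5 * [k = l].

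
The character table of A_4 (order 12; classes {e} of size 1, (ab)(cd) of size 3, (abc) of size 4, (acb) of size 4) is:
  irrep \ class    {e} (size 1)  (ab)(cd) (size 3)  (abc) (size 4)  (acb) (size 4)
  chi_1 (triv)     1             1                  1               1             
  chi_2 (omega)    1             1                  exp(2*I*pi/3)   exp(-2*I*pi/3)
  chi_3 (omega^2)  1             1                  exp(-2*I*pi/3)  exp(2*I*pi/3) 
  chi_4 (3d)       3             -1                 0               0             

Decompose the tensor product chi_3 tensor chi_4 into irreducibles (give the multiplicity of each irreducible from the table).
chi_3 tensor chi_4 = chi_4 (all other irreducibles have multiplicity 0).

Reasoning: The character of a tensor product is the pointwise product (chi_3 * chi_4)(C) = chi_3(C) * chi_4(C):
  {e}: (1)*(3), (ab)(cd): (1)*(-1), (abc): (exp(-2*I*pi/3))*(0), (acb): (exp(2*I*pi/3))*(0)
so (chi_3 * chi_4) takes values
  {e} -> 3, (ab)(cd) -> -1, (abc) -> 0, (acb) -> 0.
Now take the inner product of this character with each irreducible chi from the table, <chi_3*chi_4, chi> = (1/12) sum_C |C| (chi_3*chi_4)(C) conj(chi(C)):
  <chi_3*chi_4, chi_1> = (1/12)[1*(3)*conj(1) + 3*(-1)*conj(1) + 4*(0)*conj(1) + 4*(0)*conj(1)]
      = (1/12)[(3) + (-3) + (0) + (0)] = 0/12 = 0
  <chi_3*chi_4, chi_2> = (1/12)[1*(3)*conj(1) + 3*(-1)*conj(1) + 4*(0)*conj(exp(2*I*pi/3)) + 4*(0)*conj(exp(-2*I*pi/3))]
      = (1/12)[(3) + (-3) + (0) + (0)] = 0/12 = 0
  <chi_3*chi_4, chi_3> = (1/12)[1*(3)*conj(1) + 3*(-1)*conj(1) + 4*(0)*conj(exp(-2*I*pi/3)) + 4*(0)*conj(exp(2*I*pi/3))]
      = (1/12)[(3) + (-3) + (0) + (0)] = 0/12 = 0
  <chi_3*chi_4, chi_4> = (1/12)[1*(3)*conj(3) + 3*(-1)*conj(-1) + 4*(0)*conj(0) + 4*(0)*conj(0)]
      = (1/12)[(9) + (3) + (0) + (0)] = 12/12 = 1
(Exp terms are combined using exp(i*s)*conj(exp(i*t)) = exp(i*(s-t)), and sums of them are collapsed using the identity that for every m > 1 the m distinct m-th roots of unity sum to 0, e.g. 1 + exp(2*I*pi/3) + exp(-2*I*pi/3) = 0.)
Hence the multiplicities are chi_4: 1. Dimension check: dim(chi_3)*dim(chi_4) = 1*3 = 3 and sum (mult * dim) = 1*3 = 3.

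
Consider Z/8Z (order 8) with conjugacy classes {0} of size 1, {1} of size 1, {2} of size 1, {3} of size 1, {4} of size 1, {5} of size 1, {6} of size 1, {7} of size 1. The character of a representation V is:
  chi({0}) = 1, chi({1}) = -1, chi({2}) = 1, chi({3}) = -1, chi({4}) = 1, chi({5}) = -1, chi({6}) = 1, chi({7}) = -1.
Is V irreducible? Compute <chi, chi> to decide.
Irreducible: <chi, chi> = 1.

Working: <chi, chi> = (1/|G|) sum_C |C| * |chi(C)|^2 = (1/8)[1*|1|^2 + 1*|-1|^2 + 1*|1|^2 + 1*|-1|^2 + 1*|1|^2 + 1*|-1|^2 + 1*|1|^2 + 1*|-1|^2]
  = (1/8)[(1) + (1) + (1) + (1) + (1) + (1) + (1) + (1)] = 8/8 = 1.
(Exp terms are combined using exp(i*s)*conj(exp(i*t)) = exp(i*(s-t)), and sums of them are collapsed using the identity that for every m > 1 the m distinct m-th roots of unity sum to 0, e.g. 1 + exp(2*I*pi/3) + exp(-2*I*pi/3) = 0.)
A character is irreducible iff <chi, chi> = 1, so this representation is irreducible.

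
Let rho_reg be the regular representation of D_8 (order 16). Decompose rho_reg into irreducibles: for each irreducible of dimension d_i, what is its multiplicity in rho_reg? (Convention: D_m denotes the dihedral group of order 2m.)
Each irreducible V_i of dimension d_i appears with multiplicity d_i, i.e. rho_reg = (direct sum over all irreducibles V_i) d_i V_i. The irreducible dimensions for D_8 are 1, 1, 1, 1, 2, 2, 2: 4 irreducibles of dimension 1, each with multiplicity 1; 3 irreducibles of dimension 2, each with multiplicity 2. Total dimension 4*1*1 + 3*2*2 = 16 = |G|.

Reasoning: General theorem: in the regular representation of a finite group G, each irreducible appears with multiplicity equal to its dimension. Check: dim(rho_reg) = sum d_i^2 = 1 + 1 + 1 + 1 + 4 + 4 + 4 = 16 = |G|.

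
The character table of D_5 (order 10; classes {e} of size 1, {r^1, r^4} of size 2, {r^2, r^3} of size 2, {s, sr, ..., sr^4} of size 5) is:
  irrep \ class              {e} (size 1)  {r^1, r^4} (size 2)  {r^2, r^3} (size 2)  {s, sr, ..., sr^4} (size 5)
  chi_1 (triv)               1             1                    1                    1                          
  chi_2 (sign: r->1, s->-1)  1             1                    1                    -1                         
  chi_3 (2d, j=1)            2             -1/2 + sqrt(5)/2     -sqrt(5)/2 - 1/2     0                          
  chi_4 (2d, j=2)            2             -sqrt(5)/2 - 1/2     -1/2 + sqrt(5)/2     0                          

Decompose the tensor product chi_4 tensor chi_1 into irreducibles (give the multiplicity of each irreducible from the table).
chi_4 tensor chi_1 = chi_4 (all other irreducibles have multiplicity 0).

Why: The character of a tensor product is the pointwise product (chi_4 * chi_1)(C) = chi_4(C) * chi_1(C):
  {e}: (2)*(1), {r^1, r^4}: (-sqrt(5)/2 - 1/2)*(1), {r^2, r^3}: (-1/2 + sqrt(5)/2)*(1), {s, sr, ..., sr^4}: (0)*(1)
so (chi_4 * chi_1) takes values
  {e} -> 2, {r^1, r^4} -> -sqrt(5)/2 - 1/2, {r^2, r^3} -> -1/2 + sqrt(5)/2, {s, sr, ..., sr^4} -> 0.
Now take the inner product of this character with each irreducible chi from the table, <chi_4*chi_1, chi> = (1/10) sum_C |C| (chi_4*chi_1)(C) conj(chi(C)):
  <chi_4*chi_1, chi_1> = (1/10)[1*(2)*conj(1) + 2*(-sqrt(5)/2 - 1/2)*conj(1) + 2*(-1/2 + sqrt(5)/2)*conj(1) + 5*(0)*conj(1)]
      = (1/10)[(2) + (-sqrt(5) - 1) + (-1 + sqrt(5)) + (0)] = 0/10 = 0
  <chi_4*chi_1, chi_2> = (1/10)[1*(2)*conj(1) + 2*(-sqrt(5)/2 - 1/2)*conj(1) + 2*(-1/2 + sqrt(5)/2)*conj(1) + 5*(0)*conj(-1)]
      = (1/10)[(2) + (-sqrt(5) - 1) + (-1 + sqrt(5)) + (0)] = 0/10 = 0
  <chi_4*chi_1, chi_3> = (1/10)[1*(2)*conj(2) + 2*(-sqrt(5)/2 - 1/2)*conj(-1/2 + sqrt(5)/2) + 2*(-1/2 + sqrt(5)/2)*conj(-sqrt(5)/2 - 1/2) + 5*(0)*conj(0)]
      = (1/10)[(4) + (-2) + (-2) + (0)] = 0/10 = 0
  <chi_4*chi_1, chi_4> = (1/10)[1*(2)*conj(2) + 2*(-sqrt(5)/2 - 1/2)*conj(-sqrt(5)/2 - 1/2) + 2*(-1/2 + sqrt(5)/2)*conj(-1/2 + sqrt(5)/2) + 5*(0)*conj(0)]
      = (1/10)[(4) + (sqrt(5) + 3) + (3 - sqrt(5)) + (0)] = 10/10 = 1
Hence the multiplicities are chi_4: 1. Dimension check: dim(chi_4)*dim(chi_1) = 2*1 = 2 and sum (mult * dim) = 1*2 = 2.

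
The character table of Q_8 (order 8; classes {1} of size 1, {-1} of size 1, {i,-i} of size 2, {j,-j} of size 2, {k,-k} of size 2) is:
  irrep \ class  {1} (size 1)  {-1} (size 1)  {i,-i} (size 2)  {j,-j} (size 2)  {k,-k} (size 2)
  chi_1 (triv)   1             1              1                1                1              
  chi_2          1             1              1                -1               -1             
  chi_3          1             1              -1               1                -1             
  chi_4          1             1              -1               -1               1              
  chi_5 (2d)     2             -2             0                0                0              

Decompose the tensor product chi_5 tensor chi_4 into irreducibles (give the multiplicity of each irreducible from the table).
chi_5 tensor chi_4 = chi_5 (all other irreducibles have multiplicity 0).

Working: The character of a tensor product is the pointwise product (chi_5 * chi_4)(C) = chi_5(C) * chi_4(C):
  {1}: (2)*(1), {-1}: (-2)*(1), {i,-i}: (0)*(-1), {j,-j}: (0)*(-1), {k,-k}: (0)*(1)
so (chi_5 * chi_4) takes values
  {1} -> 2, {-1} -> -2, {i,-i} -> 0, {j,-j} -> 0, {k,-k} -> 0.
Now take the inner product of this character with each irreducible chi from the table, <chi_5*chi_4, chi> = (1/8) sum_C |C| (chi_5*chi_4)(C) conj(chi(C)):
  <chi_5*chi_4, chi_1> = (1/8)[1*(2)*conj(1) + 1*(-2)*conj(1) + 2*(0)*conj(1) + 2*(0)*conj(1) + 2*(0)*conj(1)]
      = (1/8)[(2) + (-2) + (0) + (0) + (0)] = 0/8 = 0
  <chi_5*chi_4, chi_2> = (1/8)[1*(2)*conj(1) + 1*(-2)*conj(1) + 2*(0)*conj(1) + 2*(0)*conj(-1) + 2*(0)*conj(-1)]
      = (1/8)[(2) + (-2) + (0) + (0) + (0)] = 0/8 = 0
  <chi_5*chi_4, chi_3> = (1/8)[1*(2)*conj(1) + 1*(-2)*conj(1) + 2*(0)*conj(-1) + 2*(0)*conj(1) + 2*(0)*conj(-1)]
      = (1/8)[(2) + (-2) + (0) + (0) + (0)] = 0/8 = 0
  <chi_5*chi_4, chi_4> = (1/8)[1*(2)*conj(1) + 1*(-2)*conj(1) + 2*(0)*conj(-1) + 2*(0)*conj(-1) + 2*(0)*conj(1)]
      = (1/8)[(2) + (-2) + (0) + (0) + (0)] = 0/8 = 0
  <chi_5*chi_4, chi_5> = (1/8)[1*(2)*conj(2) + 1*(-2)*conj(-2) + 2*(0)*conj(0) + 2*(0)*conj(0) + 2*(0)*conj(0)]
      = (1/8)[(4) + (4) + (0) + (0) + (0)] = 8/8 = 1
Hence the multiplicities are chi_5: 1. Dimension check: dim(chi_5)*dim(chi_4) = 2*1 = 2 and sum (mult * dim) = 1*2 = 2.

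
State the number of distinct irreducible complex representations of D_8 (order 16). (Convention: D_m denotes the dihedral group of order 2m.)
7

Solution. The number of irreducible complex representations of a finite group equals its number of conjugacy classes. D_8 has 7 conjugacy classes (n/2 + 3 for n even), so D_8 (order 16) has exactly 7 irreducible complex representations.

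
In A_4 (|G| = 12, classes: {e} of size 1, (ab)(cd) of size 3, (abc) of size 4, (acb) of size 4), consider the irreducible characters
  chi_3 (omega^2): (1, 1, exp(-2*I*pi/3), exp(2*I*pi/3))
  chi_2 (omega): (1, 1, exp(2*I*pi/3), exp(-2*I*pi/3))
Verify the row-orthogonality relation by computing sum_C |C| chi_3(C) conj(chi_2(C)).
Sum = 0; so <chi_3, chi_2> = 0 (distinct irreducibles are orthogonal).

Working: Compute term by term over conjugacy classes (|C| * chi_3(C) * conj(chi_2(C))):
  1*(1)*conj(1) + 3*(1)*conj(1) + 4*(exp(-2*I*pi/3))*conj(exp(2*I*pi/3)) + 4*(exp(2*I*pi/3))*conj(exp(-2*I*pi/3))
  = (1) + (3) + (4*exp(2*I*pi/3)) + (4*exp(-2*I*pi/3))
  = 0.
(Exp terms are combined using exp(i*s)*conj(exp(i*t)) = exp(i*(s-t)), and sums of them are collapsed using the identity that for every m > 1 the m distinct m-th roots of unity sum to 0, e.g. 1 + exp(2*I*pi/3) + exp(-2*I*pi/3) = 0.)
Dividing by |G| = 12 gives 0/12 = 0, matching the row-orthogonality relation <chi_3, chi_2> = [chi_3 = chi_2].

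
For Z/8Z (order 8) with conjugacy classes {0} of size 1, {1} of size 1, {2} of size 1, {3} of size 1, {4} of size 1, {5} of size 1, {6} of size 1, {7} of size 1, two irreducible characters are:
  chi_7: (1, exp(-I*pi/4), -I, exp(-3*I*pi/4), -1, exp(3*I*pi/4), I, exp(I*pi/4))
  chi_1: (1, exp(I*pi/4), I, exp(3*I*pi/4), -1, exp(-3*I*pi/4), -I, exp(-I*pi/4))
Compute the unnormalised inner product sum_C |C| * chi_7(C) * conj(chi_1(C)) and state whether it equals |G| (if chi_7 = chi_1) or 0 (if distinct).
Sum = 0; so <chi_7, chi_1> = 0 (distinct irreducibles are orthogonal).

Reasoning: Compute term by term over conjugacy classes (|C| * chi_7(C) * conj(chi_1(C))):
  1*(1)*conj(1) + 1*(exp(-I*pi/4))*conj(exp(I*pi/4)) + 1*(-I)*conj(I) + 1*(exp(-3*I*pi/4))*conj(exp(3*I*pi/4)) + 1*(-1)*conj(-1) + 1*(exp(3*I*pi/4))*conj(exp(-3*I*pi/4)) + 1*(I)*conj(-I) + 1*(exp(I*pi/4))*conj(exp(-I*pi/4))
  = (1) + (-I) + (-1) + (I) + (1) + (-I) + (-1) + (I)
  = 0.
(Exp terms are combined using exp(i*s)*conj(exp(i*t)) = exp(i*(s-t)), and sums of them are collapsed using the identity that for every m > 1 the m distinct m-th roots of unity sum to 0, e.g. 1 + exp(2*I*pi/3) + exp(-2*I*pi/3) = 0.)
Dividing by |G| = 8 gives 0/8 = 0, matching the row-orthogonality relation <chi_7, chi_1> = [chi_7 = chi_1].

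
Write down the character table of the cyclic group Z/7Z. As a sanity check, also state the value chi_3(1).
Character table of Z/7Z (irreps indexed chi_0,...,chi_6 with chi_k(m) = zeta_7^(k*m), zeta_7 = exp(2*pi*i/7)):
  irrep \ class  {0} (size 1)  {1} (size 1)    {2} (size 1)    {3} (size 1)    {4} (size 1)    {5} (size 1)    {6} (size 1)  
  chi_0          1             1               1               1               1               1               1             
  chi_1          1             exp(2*I*pi/7)   exp(4*I*pi/7)   exp(6*I*pi/7)   exp(-6*I*pi/7)  exp(-4*I*pi/7)  exp(-2*I*pi/7)
  chi_2          1             exp(4*I*pi/7)   exp(-6*I*pi/7)  exp(-2*I*pi/7)  exp(2*I*pi/7)   exp(6*I*pi/7)   exp(-4*I*pi/7)
  chi_3          1             exp(6*I*pi/7)   exp(-2*I*pi/7)  exp(4*I*pi/7)   exp(-4*I*pi/7)  exp(2*I*pi/7)   exp(-6*I*pi/7)
  chi_4          1             exp(-6*I*pi/7)  exp(2*I*pi/7)   exp(-4*I*pi/7)  exp(4*I*pi/7)   exp(-2*I*pi/7)  exp(6*I*pi/7) 
  chi_5          1             exp(-4*I*pi/7)  exp(6*I*pi/7)   exp(2*I*pi/7)   exp(-2*I*pi/7)  exp(-6*I*pi/7)  exp(4*I*pi/7) 
  chi_6          1             exp(-2*I*pi/7)  exp(-4*I*pi/7)  exp(-6*I*pi/7)  exp(6*I*pi/7)   exp(4*I*pi/7)   exp(2*I*pi/7) 

Spot check: chi_3(1) = zeta_7^(3*1) = zeta_7^3 = exp(6*I*pi/7).

Why: Z/7Z is abelian, so all 7 irreducible complex representations are 1-dimensional. They are given by chi_k(m) = zeta_7^(k*m) for k = 0,...,6. Row orthogonality: sum_m chi_k(m) conj(chi_l(m)) = 7 * [k = l].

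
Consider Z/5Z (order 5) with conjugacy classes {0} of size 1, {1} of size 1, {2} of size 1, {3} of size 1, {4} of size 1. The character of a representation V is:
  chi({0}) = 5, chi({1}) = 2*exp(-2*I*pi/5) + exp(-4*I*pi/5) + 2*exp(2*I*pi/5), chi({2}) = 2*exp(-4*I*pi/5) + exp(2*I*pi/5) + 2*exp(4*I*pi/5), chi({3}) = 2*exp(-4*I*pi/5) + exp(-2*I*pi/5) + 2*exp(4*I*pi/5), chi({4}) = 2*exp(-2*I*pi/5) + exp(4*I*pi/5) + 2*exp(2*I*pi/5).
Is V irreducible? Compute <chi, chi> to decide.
Not irreducible (reducible): <chi, chi> = 9 > 1.

<chi, chi> = (1/|G|) sum_C |C| * |chi(C)|^2 = (1/5)[1*|5|^2 + 1*|2*exp(-2*I*pi/5) + exp(-4*I*pi/5) + 2*exp(2*I*pi/5)|^2 + 1*|2*exp(-4*I*pi/5) + exp(2*I*pi/5) + 2*exp(4*I*pi/5)|^2 + 1*|2*exp(-4*I*pi/5) + exp(-2*I*pi/5) + 2*exp(4*I*pi/5)|^2 + 1*|2*exp(-2*I*pi/5) + exp(4*I*pi/5) + 2*exp(2*I*pi/5)|^2]
  = (1/5)[(25) + (9 + 6*exp(-4*I*pi/5) + 2*exp(-2*I*pi/5) + 2*exp(2*I*pi/5) + 6*exp(4*I*pi/5)) + (9 + 6*exp(-2*I*pi/5) + 2*exp(-4*I*pi/5) + 2*exp(4*I*pi/5) + 6*exp(2*I*pi/5)) + (9 + 6*exp(-2*I*pi/5) + 2*exp(-4*I*pi/5) + 2*exp(4*I*pi/5) + 6*exp(2*I*pi/5)) + (9 + 6*exp(-4*I*pi/5) + 2*exp(-2*I*pi/5) + 2*exp(2*I*pi/5) + 6*exp(4*I*pi/5))] = 45/5 = 9.
(Exp terms are combined using exp(i*s)*conj(exp(i*t)) = exp(i*(s-t)), and sums of them are collapsed using the identity that for every m > 1 the m distinct m-th roots of unity sum to 0, e.g. 1 + exp(2*I*pi/3) + exp(-2*I*pi/3) = 0.)
A character is irreducible iff <chi, chi> = 1, so this representation is reducible.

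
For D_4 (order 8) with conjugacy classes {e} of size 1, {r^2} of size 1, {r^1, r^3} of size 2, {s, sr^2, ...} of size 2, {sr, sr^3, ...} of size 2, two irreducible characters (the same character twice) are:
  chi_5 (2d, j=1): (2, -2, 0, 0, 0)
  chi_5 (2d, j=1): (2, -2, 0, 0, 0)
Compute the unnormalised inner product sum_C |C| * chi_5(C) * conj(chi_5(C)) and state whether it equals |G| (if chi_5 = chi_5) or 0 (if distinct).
Sum = 8 = |G| = 8; so <chi_5, chi_5> = 1 (norm-1 confirms irreducibility).

Proof sketch: Compute term by term over conjugacy classes (|C| * chi_5(C) * conj(chi_5(C))):
  1*(2)*conj(2) + 1*(-2)*conj(-2) + 2*(0)*conj(0) + 2*(0)*conj(0) + 2*(0)*conj(0)
  = (4) + (4) + (0) + (0) + (0)
  = 8.
Dividing by |G| = 8 gives 8/8 = 1, matching the row-orthogonality relation <chi_5, chi_5> = [chi_5 = chi_5].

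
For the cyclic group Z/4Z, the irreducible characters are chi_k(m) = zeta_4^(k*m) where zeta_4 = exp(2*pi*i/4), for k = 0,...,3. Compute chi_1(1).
chi_1(1) = zeta_4^1 = I

Explanation: chi_1(1) = zeta_4^(1*1) = zeta_4^1. Since zeta_4^4 = 1, this equals zeta_4^1 = exp(2*pi*i*1/4) = I.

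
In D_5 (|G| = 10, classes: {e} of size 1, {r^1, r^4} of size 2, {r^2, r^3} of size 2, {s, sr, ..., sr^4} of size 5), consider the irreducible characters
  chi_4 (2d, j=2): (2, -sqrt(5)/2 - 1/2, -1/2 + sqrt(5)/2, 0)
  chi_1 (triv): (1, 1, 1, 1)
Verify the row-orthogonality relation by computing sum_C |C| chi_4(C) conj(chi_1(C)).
Sum = 0; so <chi_4, chi_1> = 0 (distinct irreducibles are orthogonal).

Solution. Compute term by term over conjugacy classes (|C| * chi_4(C) * conj(chi_1(C))):
  1*(2)*conj(1) + 2*(-sqrt(5)/2 - 1/2)*conj(1) + 2*(-1/2 + sqrt(5)/2)*conj(1) + 5*(0)*conj(1)
  = (2) + (-sqrt(5) - 1) + (-1 + sqrt(5)) + (0)
  = 0.
Dividing by |G| = 10 gives 0/10 = 0, matching the row-orthogonality relation <chi_4, chi_1> = [chi_4 = chi_1].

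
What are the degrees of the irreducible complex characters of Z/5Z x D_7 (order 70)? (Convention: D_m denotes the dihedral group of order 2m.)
Dimensions: 1, 1, 1, 1, 1, 1, 1, 1, 1, 1, 2, 2, 2, 2, 2, 2, 2, 2, 2, 2, 2, 2, 2, 2, 2

Explanation: There are 25 irreducibles (= number of conjugacy classes). Their dimensions d_i satisfy sum d_i^2 = |G| = 70: 1 + 1 + 1 + 1 + 1 + 1 + 1 + 1 + 1 + 1 + 4 + 4 + 4 + 4 + 4 + 4 + 4 + 4 + 4 + 4 + 4 + 4 + 4 + 4 + 4 = 70. (For the product with Z/5Z: each of the 5 1-dim characters of Z/5Z tensors with each irrep of D_7, giving 5 copies of each D_7-dimension.)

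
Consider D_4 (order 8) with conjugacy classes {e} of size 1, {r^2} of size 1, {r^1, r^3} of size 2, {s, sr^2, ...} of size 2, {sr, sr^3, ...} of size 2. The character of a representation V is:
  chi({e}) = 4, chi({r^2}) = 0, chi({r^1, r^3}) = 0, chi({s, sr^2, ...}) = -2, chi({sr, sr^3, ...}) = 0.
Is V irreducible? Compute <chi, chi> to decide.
Not irreducible (reducible): <chi, chi> = 3 > 1.

Solution. <chi, chi> = (1/|G|) sum_C |C| * |chi(C)|^2 = (1/8)[1*|4|^2 + 1*|0|^2 + 2*|0|^2 + 2*|-2|^2 + 2*|0|^2]
  = (1/8)[(16) + (0) + (0) + (8) + (0)] = 24/8 = 3.
A character is irreducible iff <chi, chi> = 1, so this representation is reducible.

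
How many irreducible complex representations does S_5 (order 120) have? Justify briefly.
7

Derivation: The number of irreducible complex representations of a finite group equals its number of conjugacy classes. Conjugacy classes in S_5 correspond to cycle types, i.e. partitions of 5; there are p(5) = 7 of them, so S_5 (order 120) has exactly 7 irreducible complex representations.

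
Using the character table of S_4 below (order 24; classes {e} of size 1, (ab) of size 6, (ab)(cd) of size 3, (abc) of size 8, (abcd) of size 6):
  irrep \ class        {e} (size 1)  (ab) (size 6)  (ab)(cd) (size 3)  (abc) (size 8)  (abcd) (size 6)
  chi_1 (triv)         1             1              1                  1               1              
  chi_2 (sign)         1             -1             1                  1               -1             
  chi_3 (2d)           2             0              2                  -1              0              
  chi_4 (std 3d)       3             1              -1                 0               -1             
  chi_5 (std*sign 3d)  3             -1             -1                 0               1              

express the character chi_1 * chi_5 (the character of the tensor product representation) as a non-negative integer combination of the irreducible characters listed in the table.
chi_1 tensor chi_5 = chi_5 (all other irreducibles have multiplicity 0).

Working: The character of a tensor product is the pointwise product (chi_1 * chi_5)(C) = chi_1(C) * chi_5(C):
  {e}: (1)*(3), (ab): (1)*(-1), (ab)(cd): (1)*(-1), (abc): (1)*(0), (abcd): (1)*(1)
so (chi_1 * chi_5) takes values
  {e} -> 3, (ab) -> -1, (ab)(cd) -> -1, (abc) -> 0, (abcd) -> 1.
Now take the inner product of this character with each irreducible chi from the table, <chi_1*chi_5, chi> = (1/24) sum_C |C| (chi_1*chi_5)(C) conj(chi(C)):
  <chi_1*chi_5, chi_1> = (1/24)[1*(3)*conj(1) + 6*(-1)*conj(1) + 3*(-1)*conj(1) + 8*(0)*conj(1) + 6*(1)*conj(1)]
      = (1/24)[(3) + (-6) + (-3) + (0) + (6)] = 0/24 = 0
  <chi_1*chi_5, chi_2> = (1/24)[1*(3)*conj(1) + 6*(-1)*conj(-1) + 3*(-1)*conj(1) + 8*(0)*conj(1) + 6*(1)*conj(-1)]
      = (1/24)[(3) + (6) + (-3) + (0) + (-6)] = 0/24 = 0
  <chi_1*chi_5, chi_3> = (1/24)[1*(3)*conj(2) + 6*(-1)*conj(0) + 3*(-1)*conj(2) + 8*(0)*conj(-1) + 6*(1)*conj(0)]
      = (1/24)[(6) + (0) + (-6) + (0) + (0)] = 0/24 = 0
  <chi_1*chi_5, chi_4> = (1/24)[1*(3)*conj(3) + 6*(-1)*conj(1) + 3*(-1)*conj(-1) + 8*(0)*conj(0) + 6*(1)*conj(-1)]
      = (1/24)[(9) + (-6) + (3) + (0) + (-6)] = 0/24 = 0
  <chi_1*chi_5, chi_5> = (1/24)[1*(3)*conj(3) + 6*(-1)*conj(-1) + 3*(-1)*conj(-1) + 8*(0)*conj(0) + 6*(1)*conj(1)]
      = (1/24)[(9) + (6) + (3) + (0) + (6)] = 24/24 = 1
Hence the multiplicities are chi_5: 1. Dimension check: dim(chi_1)*dim(chi_5) = 1*3 = 3 and sum (mult * dim) = 1*3 = 3.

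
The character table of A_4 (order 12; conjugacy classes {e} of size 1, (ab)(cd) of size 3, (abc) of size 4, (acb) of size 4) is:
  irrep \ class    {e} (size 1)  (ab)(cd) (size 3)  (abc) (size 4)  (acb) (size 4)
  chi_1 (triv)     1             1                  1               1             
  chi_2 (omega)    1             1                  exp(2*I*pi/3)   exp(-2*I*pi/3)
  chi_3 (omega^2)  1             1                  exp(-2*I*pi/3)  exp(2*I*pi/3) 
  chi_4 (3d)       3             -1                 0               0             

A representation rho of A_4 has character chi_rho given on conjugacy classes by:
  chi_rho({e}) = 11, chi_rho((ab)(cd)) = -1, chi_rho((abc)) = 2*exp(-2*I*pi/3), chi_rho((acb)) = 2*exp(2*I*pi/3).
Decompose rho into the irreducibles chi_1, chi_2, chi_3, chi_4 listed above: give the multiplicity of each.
Multiplicities: chi_1: 0, chi_2: 0, chi_3: 2, chi_4: 3.

Use <chi_rho, chi> = (1/|G|) sum_C |C| * chi_rho(C) * conj(chi(C)) with |G| = 12 for each irreducible chi in the table:
  <chi_rho, chi_1> = (1/12)[1*(11)*conj(1) + 3*(-1)*conj(1) + 4*(2*exp(-2*I*pi/3))*conj(1) + 4*(2*exp(2*I*pi/3))*conj(1)]
      = (1/12)[(11) + (-3) + (8*exp(-2*I*pi/3)) + (8*exp(2*I*pi/3))] = 0/12 = 0
  <chi_rho, chi_2> = (1/12)[1*(11)*conj(1) + 3*(-1)*conj(1) + 4*(2*exp(-2*I*pi/3))*conj(exp(2*I*pi/3)) + 4*(2*exp(2*I*pi/3))*conj(exp(-2*I*pi/3))]
      = (1/12)[(11) + (-3) + (8*exp(2*I*pi/3)) + (8*exp(-2*I*pi/3))] = 0/12 = 0
  <chi_rho, chi_3> = (1/12)[1*(11)*conj(1) + 3*(-1)*conj(1) + 4*(2*exp(-2*I*pi/3))*conj(exp(-2*I*pi/3)) + 4*(2*exp(2*I*pi/3))*conj(exp(2*I*pi/3))]
      = (1/12)[(11) + (-3) + (8) + (8)] = 24/12 = 2
  <chi_rho, chi_4> = (1/12)[1*(11)*conj(3) + 3*(-1)*conj(-1) + 4*(2*exp(-2*I*pi/3))*conj(0) + 4*(2*exp(2*I*pi/3))*conj(0)]
      = (1/12)[(33) + (3) + (0) + (0)] = 36/12 = 3
(Exp terms are combined using exp(i*s)*conj(exp(i*t)) = exp(i*(s-t)), and sums of them are collapsed using the identity that for every m > 1 the m distinct m-th roots of unity sum to 0, e.g. 1 + exp(2*I*pi/3) + exp(-2*I*pi/3) = 0.)
Dimension check: dim(rho) = sum (mult * dim) = 0*1 + 0*1 + 2*1 + 3*3 = 11 = chi_rho(e) = 11.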